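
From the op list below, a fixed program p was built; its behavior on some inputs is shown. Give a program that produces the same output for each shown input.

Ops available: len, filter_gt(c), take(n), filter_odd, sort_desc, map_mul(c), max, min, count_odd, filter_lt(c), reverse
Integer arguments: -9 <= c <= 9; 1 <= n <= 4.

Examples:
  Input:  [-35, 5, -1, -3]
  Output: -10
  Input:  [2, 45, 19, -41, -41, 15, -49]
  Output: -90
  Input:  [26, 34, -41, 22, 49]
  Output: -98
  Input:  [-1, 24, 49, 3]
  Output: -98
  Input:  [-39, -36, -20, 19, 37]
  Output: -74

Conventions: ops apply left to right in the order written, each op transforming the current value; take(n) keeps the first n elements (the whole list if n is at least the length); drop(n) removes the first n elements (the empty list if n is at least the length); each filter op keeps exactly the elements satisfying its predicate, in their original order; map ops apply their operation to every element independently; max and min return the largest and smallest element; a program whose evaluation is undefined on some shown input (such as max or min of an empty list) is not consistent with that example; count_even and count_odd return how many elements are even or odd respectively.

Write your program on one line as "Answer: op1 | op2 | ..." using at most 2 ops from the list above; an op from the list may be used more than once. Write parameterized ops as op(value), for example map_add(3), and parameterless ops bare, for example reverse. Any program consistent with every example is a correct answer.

map_mul(-2) | min

Check, running the answer program on each example:
  [-35, 5, -1, -3] -> [70, -10, 2, 6] -> -10
  [2, 45, 19, -41, -41, 15, -49] -> [-4, -90, -38, 82, 82, -30, 98] -> -90
  [26, 34, -41, 22, 49] -> [-52, -68, 82, -44, -98] -> -98
  [-1, 24, 49, 3] -> [2, -48, -98, -6] -> -98
  [-39, -36, -20, 19, 37] -> [78, 72, 40, -38, -74] -> -74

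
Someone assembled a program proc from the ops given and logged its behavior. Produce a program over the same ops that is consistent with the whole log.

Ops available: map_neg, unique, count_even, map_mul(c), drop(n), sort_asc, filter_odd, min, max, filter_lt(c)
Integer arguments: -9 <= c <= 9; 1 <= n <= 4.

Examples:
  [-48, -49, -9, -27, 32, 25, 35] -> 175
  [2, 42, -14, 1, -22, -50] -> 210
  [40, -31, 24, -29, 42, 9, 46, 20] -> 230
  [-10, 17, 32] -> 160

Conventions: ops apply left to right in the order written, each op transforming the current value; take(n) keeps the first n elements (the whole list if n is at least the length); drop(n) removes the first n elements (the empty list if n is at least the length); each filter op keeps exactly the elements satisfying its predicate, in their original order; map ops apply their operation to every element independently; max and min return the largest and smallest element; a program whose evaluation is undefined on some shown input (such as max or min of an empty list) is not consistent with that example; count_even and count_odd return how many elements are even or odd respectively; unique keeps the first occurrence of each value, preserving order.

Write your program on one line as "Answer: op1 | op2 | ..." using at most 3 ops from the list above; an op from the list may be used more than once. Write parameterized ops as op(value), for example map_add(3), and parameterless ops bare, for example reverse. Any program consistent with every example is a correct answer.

map_mul(-5) | map_neg | max

Check, running the answer program on each example:
  [-48, -49, -9, -27, 32, 25, 35] -> [240, 245, 45, 135, -160, -125, -175] -> [-240, -245, -45, -135, 160, 125, 175] -> 175
  [2, 42, -14, 1, -22, -50] -> [-10, -210, 70, -5, 110, 250] -> [10, 210, -70, 5, -110, -250] -> 210
  [40, -31, 24, -29, 42, 9, 46, 20] -> [-200, 155, -120, 145, -210, -45, -230, -100] -> [200, -155, 120, -145, 210, 45, 230, 100] -> 230
  [-10, 17, 32] -> [50, -85, -160] -> [-50, 85, 160] -> 160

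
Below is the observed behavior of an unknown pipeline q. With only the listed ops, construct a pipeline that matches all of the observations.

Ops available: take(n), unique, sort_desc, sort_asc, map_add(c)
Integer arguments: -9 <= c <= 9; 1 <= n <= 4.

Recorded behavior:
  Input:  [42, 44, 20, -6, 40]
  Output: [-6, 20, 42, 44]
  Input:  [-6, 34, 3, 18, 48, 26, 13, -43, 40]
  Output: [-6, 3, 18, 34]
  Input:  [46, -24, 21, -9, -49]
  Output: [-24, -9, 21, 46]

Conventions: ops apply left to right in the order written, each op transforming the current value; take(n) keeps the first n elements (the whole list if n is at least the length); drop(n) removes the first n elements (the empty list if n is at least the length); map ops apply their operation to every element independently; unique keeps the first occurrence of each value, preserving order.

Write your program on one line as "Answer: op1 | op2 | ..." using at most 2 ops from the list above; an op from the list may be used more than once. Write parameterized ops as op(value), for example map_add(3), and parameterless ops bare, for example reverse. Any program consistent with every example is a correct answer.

take(4) | sort_asc

Check, running the answer program on each example:
  [42, 44, 20, -6, 40] -> [42, 44, 20, -6] -> [-6, 20, 42, 44]
  [-6, 34, 3, 18, 48, 26, 13, -43, 40] -> [-6, 34, 3, 18] -> [-6, 3, 18, 34]
  [46, -24, 21, -9, -49] -> [46, -24, 21, -9] -> [-24, -9, 21, 46]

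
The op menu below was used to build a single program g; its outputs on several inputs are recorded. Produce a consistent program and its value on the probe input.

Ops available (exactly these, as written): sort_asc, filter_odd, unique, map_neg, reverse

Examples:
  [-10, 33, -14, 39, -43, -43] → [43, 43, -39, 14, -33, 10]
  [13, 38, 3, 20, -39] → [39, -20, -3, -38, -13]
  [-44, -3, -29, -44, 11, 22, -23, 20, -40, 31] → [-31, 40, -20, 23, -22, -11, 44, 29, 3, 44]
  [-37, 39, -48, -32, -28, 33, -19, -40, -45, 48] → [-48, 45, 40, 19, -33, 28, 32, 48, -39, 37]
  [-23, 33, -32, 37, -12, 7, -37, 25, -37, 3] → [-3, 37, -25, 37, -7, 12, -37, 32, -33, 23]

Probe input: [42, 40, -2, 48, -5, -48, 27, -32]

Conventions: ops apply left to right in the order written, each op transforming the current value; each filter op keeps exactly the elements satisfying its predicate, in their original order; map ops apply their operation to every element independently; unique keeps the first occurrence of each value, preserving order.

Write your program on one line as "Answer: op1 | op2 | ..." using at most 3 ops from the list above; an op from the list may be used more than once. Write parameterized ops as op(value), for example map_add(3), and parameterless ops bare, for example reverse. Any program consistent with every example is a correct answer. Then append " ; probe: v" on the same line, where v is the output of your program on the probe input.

reverse | map_neg ; probe: [32, -27, 48, 5, -48, 2, -40, -42]

Check, running the answer program on each example:
  [-10, 33, -14, 39, -43, -43] -> [-43, -43, 39, -14, 33, -10] -> [43, 43, -39, 14, -33, 10]
  [13, 38, 3, 20, -39] -> [-39, 20, 3, 38, 13] -> [39, -20, -3, -38, -13]
  [-44, -3, -29, -44, 11, 22, -23, 20, -40, 31] -> [31, -40, 20, -23, 22, 11, -44, -29, -3, -44] -> [-31, 40, -20, 23, -22, -11, 44, 29, 3, 44]
  [-37, 39, -48, -32, -28, 33, -19, -40, -45, 48] -> [48, -45, -40, -19, 33, -28, -32, -48, 39, -37] -> [-48, 45, 40, 19, -33, 28, 32, 48, -39, 37]
  [-23, 33, -32, 37, -12, 7, -37, 25, -37, 3] -> [3, -37, 25, -37, 7, -12, 37, -32, 33, -23] -> [-3, 37, -25, 37, -7, 12, -37, 32, -33, 23]
  probe: [42, 40, -2, 48, -5, -48, 27, -32] -> [-32, 27, -48, -5, 48, -2, 40, 42] -> [32, -27, 48, 5, -48, 2, -40, -42]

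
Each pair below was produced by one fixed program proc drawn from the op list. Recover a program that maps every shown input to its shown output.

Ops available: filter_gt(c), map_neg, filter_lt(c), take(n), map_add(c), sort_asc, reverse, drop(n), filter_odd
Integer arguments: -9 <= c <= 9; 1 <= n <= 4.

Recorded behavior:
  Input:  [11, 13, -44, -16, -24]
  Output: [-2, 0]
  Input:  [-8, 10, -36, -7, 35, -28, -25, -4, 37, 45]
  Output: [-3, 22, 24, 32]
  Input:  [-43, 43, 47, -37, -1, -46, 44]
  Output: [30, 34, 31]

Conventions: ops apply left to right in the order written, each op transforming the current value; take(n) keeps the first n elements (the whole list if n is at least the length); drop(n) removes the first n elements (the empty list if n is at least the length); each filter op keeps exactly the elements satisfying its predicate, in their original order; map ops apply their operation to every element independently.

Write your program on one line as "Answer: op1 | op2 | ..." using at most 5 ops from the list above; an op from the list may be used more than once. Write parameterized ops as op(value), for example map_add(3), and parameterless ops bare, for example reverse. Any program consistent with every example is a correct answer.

map_add(-7) | filter_gt(-2) | reverse | map_add(-6) | reverse

Check, running the answer program on each example:
  [11, 13, -44, -16, -24] -> [4, 6, -51, -23, -31] -> [4, 6] -> [6, 4] -> [0, -2] -> [-2, 0]
  [-8, 10, -36, -7, 35, -28, -25, -4, 37, 45] -> [-15, 3, -43, -14, 28, -35, -32, -11, 30, 38] -> [3, 28, 30, 38] -> [38, 30, 28, 3] -> [32, 24, 22, -3] -> [-3, 22, 24, 32]
  [-43, 43, 47, -37, -1, -46, 44] -> [-50, 36, 40, -44, -8, -53, 37] -> [36, 40, 37] -> [37, 40, 36] -> [31, 34, 30] -> [30, 34, 31]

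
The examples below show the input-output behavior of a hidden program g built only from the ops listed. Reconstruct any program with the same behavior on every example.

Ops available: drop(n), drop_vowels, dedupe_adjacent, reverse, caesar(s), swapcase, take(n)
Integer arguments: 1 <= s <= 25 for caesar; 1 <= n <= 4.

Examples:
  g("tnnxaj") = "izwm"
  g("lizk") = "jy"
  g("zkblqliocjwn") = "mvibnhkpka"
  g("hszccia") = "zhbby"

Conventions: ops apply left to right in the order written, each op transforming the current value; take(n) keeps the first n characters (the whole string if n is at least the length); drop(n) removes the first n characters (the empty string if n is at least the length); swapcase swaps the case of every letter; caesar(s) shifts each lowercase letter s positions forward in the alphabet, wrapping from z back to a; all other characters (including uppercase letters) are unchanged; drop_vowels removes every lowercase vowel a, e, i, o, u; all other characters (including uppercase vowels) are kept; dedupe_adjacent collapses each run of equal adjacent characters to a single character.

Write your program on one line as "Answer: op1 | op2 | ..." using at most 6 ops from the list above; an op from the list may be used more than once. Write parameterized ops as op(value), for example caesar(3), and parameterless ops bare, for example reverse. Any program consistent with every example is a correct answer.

drop(1) | caesar(12) | drop(1) | reverse | caesar(13)

Check, running the answer program on each example:
  "tnnxaj" -> "nnxaj" -> "zzjmv" -> "zjmv" -> "vmjz" -> "izwm"
  "lizk" -> "izk" -> "ulw" -> "lw" -> "wl" -> "jy"
  "zkblqliocjwn" -> "kblqliocjwn" -> "wnxcxuaoviz" -> "nxcxuaoviz" -> "zivoauxcxn" -> "mvibnhkpka"
  "hszccia" -> "szccia" -> "elooum" -> "looum" -> "muool" -> "zhbby"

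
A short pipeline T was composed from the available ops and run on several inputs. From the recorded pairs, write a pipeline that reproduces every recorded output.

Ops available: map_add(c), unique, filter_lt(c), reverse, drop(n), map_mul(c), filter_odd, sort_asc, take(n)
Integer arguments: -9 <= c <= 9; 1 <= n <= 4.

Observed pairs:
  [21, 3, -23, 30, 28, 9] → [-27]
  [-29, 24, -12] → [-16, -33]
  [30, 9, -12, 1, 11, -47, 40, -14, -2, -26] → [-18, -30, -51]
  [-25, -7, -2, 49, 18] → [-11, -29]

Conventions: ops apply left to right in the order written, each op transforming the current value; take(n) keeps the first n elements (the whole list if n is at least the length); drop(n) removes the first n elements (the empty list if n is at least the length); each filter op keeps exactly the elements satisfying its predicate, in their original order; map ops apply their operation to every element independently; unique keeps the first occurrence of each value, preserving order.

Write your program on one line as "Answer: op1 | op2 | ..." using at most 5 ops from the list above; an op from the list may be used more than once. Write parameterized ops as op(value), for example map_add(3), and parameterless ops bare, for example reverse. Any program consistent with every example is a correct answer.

sort_asc | map_add(-4) | filter_lt(-9) | take(3) | reverse

Check, running the answer program on each example:
  [21, 3, -23, 30, 28, 9] -> [-23, 3, 9, 21, 28, 30] -> [-27, -1, 5, 17, 24, 26] -> [-27] -> [-27] -> [-27]
  [-29, 24, -12] -> [-29, -12, 24] -> [-33, -16, 20] -> [-33, -16] -> [-33, -16] -> [-16, -33]
  [30, 9, -12, 1, 11, -47, 40, -14, -2, -26] -> [-47, -26, -14, -12, -2, 1, 9, 11, 30, 40] -> [-51, -30, -18, -16, -6, -3, 5, 7, 26, 36] -> [-51, -30, -18, -16] -> [-51, -30, -18] -> [-18, -30, -51]
  [-25, -7, -2, 49, 18] -> [-25, -7, -2, 18, 49] -> [-29, -11, -6, 14, 45] -> [-29, -11] -> [-29, -11] -> [-11, -29]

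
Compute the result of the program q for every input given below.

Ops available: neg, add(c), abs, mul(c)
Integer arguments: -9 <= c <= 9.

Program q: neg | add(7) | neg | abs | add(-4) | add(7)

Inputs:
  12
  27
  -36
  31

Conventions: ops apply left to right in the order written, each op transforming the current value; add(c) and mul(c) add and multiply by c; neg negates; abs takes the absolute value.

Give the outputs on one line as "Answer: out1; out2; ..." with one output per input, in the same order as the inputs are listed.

8; 23; 46; 27

Execution, op by op:
  12 -> -12 -> -5 -> 5 -> 5 -> 1 -> 8
  27 -> -27 -> -20 -> 20 -> 20 -> 16 -> 23
  -36 -> 36 -> 43 -> -43 -> 43 -> 39 -> 46
  31 -> -31 -> -24 -> 24 -> 24 -> 20 -> 27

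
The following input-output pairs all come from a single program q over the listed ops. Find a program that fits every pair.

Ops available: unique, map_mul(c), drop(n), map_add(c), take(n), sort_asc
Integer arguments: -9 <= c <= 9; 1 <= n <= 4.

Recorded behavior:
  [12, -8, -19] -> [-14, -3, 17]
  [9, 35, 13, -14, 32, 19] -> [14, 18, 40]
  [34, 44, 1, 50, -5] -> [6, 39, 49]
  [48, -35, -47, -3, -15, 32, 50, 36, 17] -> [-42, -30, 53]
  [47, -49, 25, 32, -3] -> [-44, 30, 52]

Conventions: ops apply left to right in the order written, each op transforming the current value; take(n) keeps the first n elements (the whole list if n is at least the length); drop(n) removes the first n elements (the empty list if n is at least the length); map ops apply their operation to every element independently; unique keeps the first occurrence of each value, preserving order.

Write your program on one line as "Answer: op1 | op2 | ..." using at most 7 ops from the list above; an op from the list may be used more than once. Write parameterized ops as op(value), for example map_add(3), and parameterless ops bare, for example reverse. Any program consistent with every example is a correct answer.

map_add(7) | take(3) | map_add(-6) | sort_asc | map_add(7) | map_add(-3)

Check, running the answer program on each example:
  [12, -8, -19] -> [19, -1, -12] -> [19, -1, -12] -> [13, -7, -18] -> [-18, -7, 13] -> [-11, 0, 20] -> [-14, -3, 17]
  [9, 35, 13, -14, 32, 19] -> [16, 42, 20, -7, 39, 26] -> [16, 42, 20] -> [10, 36, 14] -> [10, 14, 36] -> [17, 21, 43] -> [14, 18, 40]
  [34, 44, 1, 50, -5] -> [41, 51, 8, 57, 2] -> [41, 51, 8] -> [35, 45, 2] -> [2, 35, 45] -> [9, 42, 52] -> [6, 39, 49]
  [48, -35, -47, -3, -15, 32, 50, 36, 17] -> [55, -28, -40, 4, -8, 39, 57, 43, 24] -> [55, -28, -40] -> [49, -34, -46] -> [-46, -34, 49] -> [-39, -27, 56] -> [-42, -30, 53]
  [47, -49, 25, 32, -3] -> [54, -42, 32, 39, 4] -> [54, -42, 32] -> [48, -48, 26] -> [-48, 26, 48] -> [-41, 33, 55] -> [-44, 30, 52]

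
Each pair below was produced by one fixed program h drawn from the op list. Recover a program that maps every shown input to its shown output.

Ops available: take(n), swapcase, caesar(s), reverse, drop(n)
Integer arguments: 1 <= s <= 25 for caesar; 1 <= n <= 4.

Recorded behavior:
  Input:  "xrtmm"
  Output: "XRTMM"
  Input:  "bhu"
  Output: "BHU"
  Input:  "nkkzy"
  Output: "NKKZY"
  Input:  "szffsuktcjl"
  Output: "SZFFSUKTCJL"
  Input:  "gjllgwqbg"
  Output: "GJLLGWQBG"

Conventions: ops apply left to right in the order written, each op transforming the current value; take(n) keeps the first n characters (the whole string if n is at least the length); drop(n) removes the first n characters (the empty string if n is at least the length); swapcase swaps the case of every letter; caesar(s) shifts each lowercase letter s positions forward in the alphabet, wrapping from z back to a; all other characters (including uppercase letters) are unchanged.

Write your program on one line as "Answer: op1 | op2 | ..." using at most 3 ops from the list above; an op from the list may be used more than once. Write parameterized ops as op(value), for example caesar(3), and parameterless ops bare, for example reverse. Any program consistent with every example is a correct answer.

reverse | swapcase | reverse

Check, running the answer program on each example:
  "xrtmm" -> "mmtrx" -> "MMTRX" -> "XRTMM"
  "bhu" -> "uhb" -> "UHB" -> "BHU"
  "nkkzy" -> "yzkkn" -> "YZKKN" -> "NKKZY"
  "szffsuktcjl" -> "ljctkusffzs" -> "LJCTKUSFFZS" -> "SZFFSUKTCJL"
  "gjllgwqbg" -> "gbqwglljg" -> "GBQWGLLJG" -> "GJLLGWQBG"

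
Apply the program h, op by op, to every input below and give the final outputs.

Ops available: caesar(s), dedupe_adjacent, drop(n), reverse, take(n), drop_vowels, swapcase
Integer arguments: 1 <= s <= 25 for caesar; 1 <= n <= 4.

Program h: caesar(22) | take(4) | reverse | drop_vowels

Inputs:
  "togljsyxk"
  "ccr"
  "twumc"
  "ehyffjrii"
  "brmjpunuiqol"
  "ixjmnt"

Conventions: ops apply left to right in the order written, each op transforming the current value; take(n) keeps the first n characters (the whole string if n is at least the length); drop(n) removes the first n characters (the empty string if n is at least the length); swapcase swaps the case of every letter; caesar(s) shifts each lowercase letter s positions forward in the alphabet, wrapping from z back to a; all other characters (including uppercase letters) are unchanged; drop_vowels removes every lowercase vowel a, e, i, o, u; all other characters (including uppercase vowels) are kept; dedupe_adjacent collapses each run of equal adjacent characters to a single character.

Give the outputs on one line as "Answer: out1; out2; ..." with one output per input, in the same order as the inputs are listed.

Execution, op by op:
  "togljsyxk" -> "pkchfoutg" -> "pkch" -> "hckp" -> "hckp"
  "ccr" -> "yyn" -> "yyn" -> "nyy" -> "nyy"
  "twumc" -> "psqiy" -> "psqi" -> "iqsp" -> "qsp"
  "ehyffjrii" -> "adubbfnee" -> "adub" -> "buda" -> "bd"
  "brmjpunuiqol" -> "xniflqjqemkh" -> "xnif" -> "finx" -> "fnx"
  "ixjmnt" -> "etfijp" -> "etfi" -> "ifte" -> "ft"

"hckp"; "nyy"; "qsp"; "bd"; "fnx"; "ft"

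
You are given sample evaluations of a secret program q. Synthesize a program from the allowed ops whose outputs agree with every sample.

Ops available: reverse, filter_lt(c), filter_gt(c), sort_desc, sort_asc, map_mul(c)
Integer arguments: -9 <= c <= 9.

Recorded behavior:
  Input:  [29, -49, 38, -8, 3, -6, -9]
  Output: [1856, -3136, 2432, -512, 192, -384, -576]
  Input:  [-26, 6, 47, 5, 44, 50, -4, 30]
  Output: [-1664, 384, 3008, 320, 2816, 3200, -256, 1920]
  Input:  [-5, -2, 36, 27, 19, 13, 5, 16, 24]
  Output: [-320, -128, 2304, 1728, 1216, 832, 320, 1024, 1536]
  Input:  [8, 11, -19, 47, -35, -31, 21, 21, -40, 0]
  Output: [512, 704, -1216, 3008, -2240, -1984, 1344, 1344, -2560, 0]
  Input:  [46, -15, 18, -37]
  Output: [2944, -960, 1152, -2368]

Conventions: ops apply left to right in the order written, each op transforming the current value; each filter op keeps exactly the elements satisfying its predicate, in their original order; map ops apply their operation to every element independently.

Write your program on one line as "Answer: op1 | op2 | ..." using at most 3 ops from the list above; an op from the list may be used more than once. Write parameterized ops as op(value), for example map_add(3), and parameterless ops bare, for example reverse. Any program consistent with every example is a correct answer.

map_mul(-8) | map_mul(-8)

Check, running the answer program on each example:
  [29, -49, 38, -8, 3, -6, -9] -> [-232, 392, -304, 64, -24, 48, 72] -> [1856, -3136, 2432, -512, 192, -384, -576]
  [-26, 6, 47, 5, 44, 50, -4, 30] -> [208, -48, -376, -40, -352, -400, 32, -240] -> [-1664, 384, 3008, 320, 2816, 3200, -256, 1920]
  [-5, -2, 36, 27, 19, 13, 5, 16, 24] -> [40, 16, -288, -216, -152, -104, -40, -128, -192] -> [-320, -128, 2304, 1728, 1216, 832, 320, 1024, 1536]
  [8, 11, -19, 47, -35, -31, 21, 21, -40, 0] -> [-64, -88, 152, -376, 280, 248, -168, -168, 320, 0] -> [512, 704, -1216, 3008, -2240, -1984, 1344, 1344, -2560, 0]
  [46, -15, 18, -37] -> [-368, 120, -144, 296] -> [2944, -960, 1152, -2368]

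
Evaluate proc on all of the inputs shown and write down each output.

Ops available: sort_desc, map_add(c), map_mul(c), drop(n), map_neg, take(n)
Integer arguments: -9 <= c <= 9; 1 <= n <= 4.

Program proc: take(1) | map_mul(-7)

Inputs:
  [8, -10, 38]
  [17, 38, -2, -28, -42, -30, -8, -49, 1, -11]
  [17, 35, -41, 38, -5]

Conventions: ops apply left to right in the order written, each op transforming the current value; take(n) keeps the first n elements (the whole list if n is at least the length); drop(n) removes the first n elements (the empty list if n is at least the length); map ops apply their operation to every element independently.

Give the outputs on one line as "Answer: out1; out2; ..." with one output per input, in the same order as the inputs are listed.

Execution, op by op:
  [8, -10, 38] -> [8] -> [-56]
  [17, 38, -2, -28, -42, -30, -8, -49, 1, -11] -> [17] -> [-119]
  [17, 35, -41, 38, -5] -> [17] -> [-119]

[-56]; [-119]; [-119]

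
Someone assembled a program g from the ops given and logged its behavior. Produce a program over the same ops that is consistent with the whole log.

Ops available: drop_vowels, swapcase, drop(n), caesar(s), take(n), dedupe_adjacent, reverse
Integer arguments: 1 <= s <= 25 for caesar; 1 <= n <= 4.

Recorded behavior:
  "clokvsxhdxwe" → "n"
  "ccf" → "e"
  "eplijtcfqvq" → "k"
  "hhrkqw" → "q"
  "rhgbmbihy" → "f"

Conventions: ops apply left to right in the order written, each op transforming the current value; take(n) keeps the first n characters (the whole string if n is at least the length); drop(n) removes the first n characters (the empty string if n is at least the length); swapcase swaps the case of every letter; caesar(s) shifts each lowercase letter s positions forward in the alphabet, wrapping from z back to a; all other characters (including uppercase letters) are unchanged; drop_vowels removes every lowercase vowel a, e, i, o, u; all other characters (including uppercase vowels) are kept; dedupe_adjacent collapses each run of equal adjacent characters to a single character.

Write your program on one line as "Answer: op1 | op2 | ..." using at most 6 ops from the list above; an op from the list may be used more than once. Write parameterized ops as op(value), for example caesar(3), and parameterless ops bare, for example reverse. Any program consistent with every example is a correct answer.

caesar(23) | drop(1) | caesar(5) | caesar(23) | take(2) | drop(1)

Check, running the answer program on each example:
  "clokvsxhdxwe" -> "zilhspueautb" -> "ilhspueautb" -> "nqmxuzjfzyg" -> "knjurwgcwvd" -> "kn" -> "n"
  "ccf" -> "zzc" -> "zc" -> "eh" -> "be" -> "be" -> "e"
  "eplijtcfqvq" -> "bmifgqzcnsn" -> "mifgqzcnsn" -> "rnklvehsxs" -> "okhisbepup" -> "ok" -> "k"
  "hhrkqw" -> "eeohnt" -> "eohnt" -> "jtmsy" -> "gqjpv" -> "gq" -> "q"
  "rhgbmbihy" -> "oedyjyfev" -> "edyjyfev" -> "jidodkja" -> "gfalahgx" -> "gf" -> "f"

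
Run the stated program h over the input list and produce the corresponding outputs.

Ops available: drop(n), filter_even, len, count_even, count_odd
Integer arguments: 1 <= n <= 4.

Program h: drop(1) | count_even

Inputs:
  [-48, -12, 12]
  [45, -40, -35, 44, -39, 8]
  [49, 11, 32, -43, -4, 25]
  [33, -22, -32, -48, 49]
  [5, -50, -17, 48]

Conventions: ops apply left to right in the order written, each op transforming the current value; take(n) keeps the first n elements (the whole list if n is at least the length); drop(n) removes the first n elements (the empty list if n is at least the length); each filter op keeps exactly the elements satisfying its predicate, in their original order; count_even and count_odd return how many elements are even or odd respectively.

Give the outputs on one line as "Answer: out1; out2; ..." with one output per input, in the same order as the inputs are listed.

Execution, op by op:
  [-48, -12, 12] -> [-12, 12] -> 2
  [45, -40, -35, 44, -39, 8] -> [-40, -35, 44, -39, 8] -> 3
  [49, 11, 32, -43, -4, 25] -> [11, 32, -43, -4, 25] -> 2
  [33, -22, -32, -48, 49] -> [-22, -32, -48, 49] -> 3
  [5, -50, -17, 48] -> [-50, -17, 48] -> 2

2; 3; 2; 3; 2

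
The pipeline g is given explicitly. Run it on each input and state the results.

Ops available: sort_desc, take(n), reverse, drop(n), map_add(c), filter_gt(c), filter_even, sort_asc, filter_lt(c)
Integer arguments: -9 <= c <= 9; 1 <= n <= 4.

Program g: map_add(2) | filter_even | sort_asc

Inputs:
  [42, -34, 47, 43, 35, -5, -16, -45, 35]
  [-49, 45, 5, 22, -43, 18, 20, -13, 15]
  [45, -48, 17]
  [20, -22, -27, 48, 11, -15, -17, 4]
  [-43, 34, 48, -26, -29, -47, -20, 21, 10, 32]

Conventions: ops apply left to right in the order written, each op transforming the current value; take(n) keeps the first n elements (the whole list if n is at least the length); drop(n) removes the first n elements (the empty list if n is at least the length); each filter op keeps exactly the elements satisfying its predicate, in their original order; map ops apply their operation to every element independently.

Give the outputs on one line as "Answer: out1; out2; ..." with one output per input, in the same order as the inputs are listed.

[-32, -14, 44]; [20, 22, 24]; [-46]; [-20, 6, 22, 50]; [-24, -18, 12, 34, 36, 50]

Execution, op by op:
  [42, -34, 47, 43, 35, -5, -16, -45, 35] -> [44, -32, 49, 45, 37, -3, -14, -43, 37] -> [44, -32, -14] -> [-32, -14, 44]
  [-49, 45, 5, 22, -43, 18, 20, -13, 15] -> [-47, 47, 7, 24, -41, 20, 22, -11, 17] -> [24, 20, 22] -> [20, 22, 24]
  [45, -48, 17] -> [47, -46, 19] -> [-46] -> [-46]
  [20, -22, -27, 48, 11, -15, -17, 4] -> [22, -20, -25, 50, 13, -13, -15, 6] -> [22, -20, 50, 6] -> [-20, 6, 22, 50]
  [-43, 34, 48, -26, -29, -47, -20, 21, 10, 32] -> [-41, 36, 50, -24, -27, -45, -18, 23, 12, 34] -> [36, 50, -24, -18, 12, 34] -> [-24, -18, 12, 34, 36, 50]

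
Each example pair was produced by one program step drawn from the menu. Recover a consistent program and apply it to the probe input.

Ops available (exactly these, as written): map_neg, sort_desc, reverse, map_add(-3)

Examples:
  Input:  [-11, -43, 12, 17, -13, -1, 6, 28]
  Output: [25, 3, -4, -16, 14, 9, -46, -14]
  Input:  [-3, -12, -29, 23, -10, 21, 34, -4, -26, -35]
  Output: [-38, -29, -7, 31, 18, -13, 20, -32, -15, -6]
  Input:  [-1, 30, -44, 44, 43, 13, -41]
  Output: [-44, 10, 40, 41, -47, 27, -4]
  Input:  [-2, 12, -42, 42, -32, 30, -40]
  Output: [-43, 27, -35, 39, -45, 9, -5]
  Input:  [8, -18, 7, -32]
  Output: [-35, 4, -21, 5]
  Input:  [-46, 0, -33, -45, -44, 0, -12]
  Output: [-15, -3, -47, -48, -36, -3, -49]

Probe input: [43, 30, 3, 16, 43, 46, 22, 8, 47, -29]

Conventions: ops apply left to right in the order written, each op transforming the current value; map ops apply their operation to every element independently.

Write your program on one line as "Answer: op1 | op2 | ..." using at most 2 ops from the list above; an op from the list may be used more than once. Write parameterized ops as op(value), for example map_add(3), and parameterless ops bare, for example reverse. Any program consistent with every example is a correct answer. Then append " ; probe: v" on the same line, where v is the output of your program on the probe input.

map_add(-3) | reverse ; probe: [-32, 44, 5, 19, 43, 40, 13, 0, 27, 40]

Check, running the answer program on each example:
  [-11, -43, 12, 17, -13, -1, 6, 28] -> [-14, -46, 9, 14, -16, -4, 3, 25] -> [25, 3, -4, -16, 14, 9, -46, -14]
  [-3, -12, -29, 23, -10, 21, 34, -4, -26, -35] -> [-6, -15, -32, 20, -13, 18, 31, -7, -29, -38] -> [-38, -29, -7, 31, 18, -13, 20, -32, -15, -6]
  [-1, 30, -44, 44, 43, 13, -41] -> [-4, 27, -47, 41, 40, 10, -44] -> [-44, 10, 40, 41, -47, 27, -4]
  [-2, 12, -42, 42, -32, 30, -40] -> [-5, 9, -45, 39, -35, 27, -43] -> [-43, 27, -35, 39, -45, 9, -5]
  [8, -18, 7, -32] -> [5, -21, 4, -35] -> [-35, 4, -21, 5]
  [-46, 0, -33, -45, -44, 0, -12] -> [-49, -3, -36, -48, -47, -3, -15] -> [-15, -3, -47, -48, -36, -3, -49]
  probe: [43, 30, 3, 16, 43, 46, 22, 8, 47, -29] -> [40, 27, 0, 13, 40, 43, 19, 5, 44, -32] -> [-32, 44, 5, 19, 43, 40, 13, 0, 27, 40]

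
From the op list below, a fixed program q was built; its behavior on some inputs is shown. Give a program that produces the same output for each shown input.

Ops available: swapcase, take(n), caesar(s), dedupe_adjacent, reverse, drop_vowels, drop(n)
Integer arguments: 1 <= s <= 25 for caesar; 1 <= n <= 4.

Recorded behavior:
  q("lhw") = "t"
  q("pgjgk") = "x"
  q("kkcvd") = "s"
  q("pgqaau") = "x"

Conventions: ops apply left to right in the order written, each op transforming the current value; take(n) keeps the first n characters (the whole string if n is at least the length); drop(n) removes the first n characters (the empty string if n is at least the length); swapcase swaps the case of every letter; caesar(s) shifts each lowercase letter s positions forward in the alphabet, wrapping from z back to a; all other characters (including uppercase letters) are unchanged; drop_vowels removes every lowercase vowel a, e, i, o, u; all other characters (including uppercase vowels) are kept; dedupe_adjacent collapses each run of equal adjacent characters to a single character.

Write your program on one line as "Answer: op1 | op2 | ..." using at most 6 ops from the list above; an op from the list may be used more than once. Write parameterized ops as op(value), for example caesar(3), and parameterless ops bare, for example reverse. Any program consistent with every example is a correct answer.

take(4) | reverse | dedupe_adjacent | reverse | take(1) | caesar(8)

Check, running the answer program on each example:
  "lhw" -> "lhw" -> "whl" -> "whl" -> "lhw" -> "l" -> "t"
  "pgjgk" -> "pgjg" -> "gjgp" -> "gjgp" -> "pgjg" -> "p" -> "x"
  "kkcvd" -> "kkcv" -> "vckk" -> "vck" -> "kcv" -> "k" -> "s"
  "pgqaau" -> "pgqa" -> "aqgp" -> "aqgp" -> "pgqa" -> "p" -> "x"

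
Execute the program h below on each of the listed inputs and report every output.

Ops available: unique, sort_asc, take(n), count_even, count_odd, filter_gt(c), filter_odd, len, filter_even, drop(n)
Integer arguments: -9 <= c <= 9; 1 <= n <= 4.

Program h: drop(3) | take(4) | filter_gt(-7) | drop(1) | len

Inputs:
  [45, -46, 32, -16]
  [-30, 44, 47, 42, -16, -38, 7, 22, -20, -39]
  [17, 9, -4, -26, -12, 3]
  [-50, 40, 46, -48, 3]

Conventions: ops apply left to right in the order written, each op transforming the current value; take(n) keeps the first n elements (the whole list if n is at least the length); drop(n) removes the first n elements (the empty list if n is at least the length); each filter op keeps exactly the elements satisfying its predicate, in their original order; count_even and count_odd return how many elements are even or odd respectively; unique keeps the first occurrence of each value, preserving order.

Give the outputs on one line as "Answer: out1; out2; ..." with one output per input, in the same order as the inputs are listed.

Execution, op by op:
  [45, -46, 32, -16] -> [-16] -> [-16] -> [] -> [] -> 0
  [-30, 44, 47, 42, -16, -38, 7, 22, -20, -39] -> [42, -16, -38, 7, 22, -20, -39] -> [42, -16, -38, 7] -> [42, 7] -> [7] -> 1
  [17, 9, -4, -26, -12, 3] -> [-26, -12, 3] -> [-26, -12, 3] -> [3] -> [] -> 0
  [-50, 40, 46, -48, 3] -> [-48, 3] -> [-48, 3] -> [3] -> [] -> 0

0; 1; 0; 0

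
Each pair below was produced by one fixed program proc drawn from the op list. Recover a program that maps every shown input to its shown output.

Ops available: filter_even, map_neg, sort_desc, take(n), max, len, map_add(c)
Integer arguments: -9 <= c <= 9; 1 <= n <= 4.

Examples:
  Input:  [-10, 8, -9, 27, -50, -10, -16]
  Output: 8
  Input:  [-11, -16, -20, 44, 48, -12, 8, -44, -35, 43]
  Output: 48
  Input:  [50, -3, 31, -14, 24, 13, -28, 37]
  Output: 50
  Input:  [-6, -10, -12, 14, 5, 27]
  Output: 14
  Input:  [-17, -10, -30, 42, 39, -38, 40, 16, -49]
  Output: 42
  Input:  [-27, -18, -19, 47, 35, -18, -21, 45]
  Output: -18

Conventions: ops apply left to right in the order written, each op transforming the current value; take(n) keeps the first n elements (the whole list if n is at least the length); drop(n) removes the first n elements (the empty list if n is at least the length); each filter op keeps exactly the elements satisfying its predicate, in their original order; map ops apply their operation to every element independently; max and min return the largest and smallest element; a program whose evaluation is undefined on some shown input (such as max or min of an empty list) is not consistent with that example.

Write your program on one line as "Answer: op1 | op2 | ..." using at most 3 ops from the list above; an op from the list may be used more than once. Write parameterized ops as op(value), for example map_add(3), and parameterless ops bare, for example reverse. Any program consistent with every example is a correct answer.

filter_even | max

Check, running the answer program on each example:
  [-10, 8, -9, 27, -50, -10, -16] -> [-10, 8, -50, -10, -16] -> 8
  [-11, -16, -20, 44, 48, -12, 8, -44, -35, 43] -> [-16, -20, 44, 48, -12, 8, -44] -> 48
  [50, -3, 31, -14, 24, 13, -28, 37] -> [50, -14, 24, -28] -> 50
  [-6, -10, -12, 14, 5, 27] -> [-6, -10, -12, 14] -> 14
  [-17, -10, -30, 42, 39, -38, 40, 16, -49] -> [-10, -30, 42, -38, 40, 16] -> 42
  [-27, -18, -19, 47, 35, -18, -21, 45] -> [-18, -18] -> -18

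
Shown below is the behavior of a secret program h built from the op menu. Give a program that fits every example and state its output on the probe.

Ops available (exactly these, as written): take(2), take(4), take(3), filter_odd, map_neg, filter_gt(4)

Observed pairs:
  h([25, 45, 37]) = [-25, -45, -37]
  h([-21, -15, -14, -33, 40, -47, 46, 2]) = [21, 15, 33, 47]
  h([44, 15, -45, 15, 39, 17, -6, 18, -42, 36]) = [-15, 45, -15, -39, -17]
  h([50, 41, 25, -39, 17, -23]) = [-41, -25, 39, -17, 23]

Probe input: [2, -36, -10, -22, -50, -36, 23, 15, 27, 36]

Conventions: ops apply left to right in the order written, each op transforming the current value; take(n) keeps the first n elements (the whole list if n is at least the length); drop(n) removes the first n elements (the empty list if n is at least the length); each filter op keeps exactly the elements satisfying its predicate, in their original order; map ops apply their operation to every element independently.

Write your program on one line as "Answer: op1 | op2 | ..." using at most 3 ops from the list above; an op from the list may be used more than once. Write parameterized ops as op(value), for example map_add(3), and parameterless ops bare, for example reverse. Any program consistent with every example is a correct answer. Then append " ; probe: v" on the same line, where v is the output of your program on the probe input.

map_neg | filter_odd ; probe: [-23, -15, -27]

Check, running the answer program on each example:
  [25, 45, 37] -> [-25, -45, -37] -> [-25, -45, -37]
  [-21, -15, -14, -33, 40, -47, 46, 2] -> [21, 15, 14, 33, -40, 47, -46, -2] -> [21, 15, 33, 47]
  [44, 15, -45, 15, 39, 17, -6, 18, -42, 36] -> [-44, -15, 45, -15, -39, -17, 6, -18, 42, -36] -> [-15, 45, -15, -39, -17]
  [50, 41, 25, -39, 17, -23] -> [-50, -41, -25, 39, -17, 23] -> [-41, -25, 39, -17, 23]
  probe: [2, -36, -10, -22, -50, -36, 23, 15, 27, 36] -> [-2, 36, 10, 22, 50, 36, -23, -15, -27, -36] -> [-23, -15, -27]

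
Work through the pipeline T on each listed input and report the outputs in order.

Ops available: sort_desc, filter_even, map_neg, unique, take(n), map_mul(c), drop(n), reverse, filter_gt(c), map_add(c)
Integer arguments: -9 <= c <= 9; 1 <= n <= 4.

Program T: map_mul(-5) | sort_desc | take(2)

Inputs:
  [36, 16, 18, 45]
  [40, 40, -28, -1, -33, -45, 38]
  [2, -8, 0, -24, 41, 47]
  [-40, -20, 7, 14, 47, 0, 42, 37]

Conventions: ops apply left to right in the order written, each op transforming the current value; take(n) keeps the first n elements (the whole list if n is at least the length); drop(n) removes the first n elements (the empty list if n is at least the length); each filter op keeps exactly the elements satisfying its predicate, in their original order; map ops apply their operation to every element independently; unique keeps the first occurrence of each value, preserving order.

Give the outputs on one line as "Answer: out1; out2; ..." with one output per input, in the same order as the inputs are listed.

Execution, op by op:
  [36, 16, 18, 45] -> [-180, -80, -90, -225] -> [-80, -90, -180, -225] -> [-80, -90]
  [40, 40, -28, -1, -33, -45, 38] -> [-200, -200, 140, 5, 165, 225, -190] -> [225, 165, 140, 5, -190, -200, -200] -> [225, 165]
  [2, -8, 0, -24, 41, 47] -> [-10, 40, 0, 120, -205, -235] -> [120, 40, 0, -10, -205, -235] -> [120, 40]
  [-40, -20, 7, 14, 47, 0, 42, 37] -> [200, 100, -35, -70, -235, 0, -210, -185] -> [200, 100, 0, -35, -70, -185, -210, -235] -> [200, 100]

[-80, -90]; [225, 165]; [120, 40]; [200, 100]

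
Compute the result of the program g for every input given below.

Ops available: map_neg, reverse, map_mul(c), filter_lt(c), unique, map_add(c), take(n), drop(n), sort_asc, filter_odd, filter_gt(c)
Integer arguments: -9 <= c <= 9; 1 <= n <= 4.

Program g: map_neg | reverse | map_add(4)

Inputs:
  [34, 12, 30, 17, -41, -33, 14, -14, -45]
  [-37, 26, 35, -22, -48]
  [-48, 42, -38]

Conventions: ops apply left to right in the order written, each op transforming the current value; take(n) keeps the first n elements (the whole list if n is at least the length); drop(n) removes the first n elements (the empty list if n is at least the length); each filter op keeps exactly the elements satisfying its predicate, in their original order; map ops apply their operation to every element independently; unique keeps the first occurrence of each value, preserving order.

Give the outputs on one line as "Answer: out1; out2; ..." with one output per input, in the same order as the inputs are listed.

Execution, op by op:
  [34, 12, 30, 17, -41, -33, 14, -14, -45] -> [-34, -12, -30, -17, 41, 33, -14, 14, 45] -> [45, 14, -14, 33, 41, -17, -30, -12, -34] -> [49, 18, -10, 37, 45, -13, -26, -8, -30]
  [-37, 26, 35, -22, -48] -> [37, -26, -35, 22, 48] -> [48, 22, -35, -26, 37] -> [52, 26, -31, -22, 41]
  [-48, 42, -38] -> [48, -42, 38] -> [38, -42, 48] -> [42, -38, 52]

[49, 18, -10, 37, 45, -13, -26, -8, -30]; [52, 26, -31, -22, 41]; [42, -38, 52]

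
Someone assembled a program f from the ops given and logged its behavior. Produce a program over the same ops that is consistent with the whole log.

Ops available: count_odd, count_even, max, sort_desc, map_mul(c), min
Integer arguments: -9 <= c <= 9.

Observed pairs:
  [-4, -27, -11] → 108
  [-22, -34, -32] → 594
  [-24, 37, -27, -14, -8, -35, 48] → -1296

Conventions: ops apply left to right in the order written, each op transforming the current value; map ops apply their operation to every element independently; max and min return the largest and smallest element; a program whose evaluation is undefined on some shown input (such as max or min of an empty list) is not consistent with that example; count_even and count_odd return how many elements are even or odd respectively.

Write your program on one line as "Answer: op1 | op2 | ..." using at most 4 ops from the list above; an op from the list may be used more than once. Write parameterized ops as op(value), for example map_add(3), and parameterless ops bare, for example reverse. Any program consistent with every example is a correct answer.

map_mul(-3) | map_mul(9) | min

Check, running the answer program on each example:
  [-4, -27, -11] -> [12, 81, 33] -> [108, 729, 297] -> 108
  [-22, -34, -32] -> [66, 102, 96] -> [594, 918, 864] -> 594
  [-24, 37, -27, -14, -8, -35, 48] -> [72, -111, 81, 42, 24, 105, -144] -> [648, -999, 729, 378, 216, 945, -1296] -> -1296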